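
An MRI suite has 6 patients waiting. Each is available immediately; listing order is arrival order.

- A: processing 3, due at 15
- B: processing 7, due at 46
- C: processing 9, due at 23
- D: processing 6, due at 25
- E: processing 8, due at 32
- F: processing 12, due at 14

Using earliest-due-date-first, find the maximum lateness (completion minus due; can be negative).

EDD (increasing due date): F A C D E B.
F: 0→12, due 14, lateness -2
A: 12→15, due 15, lateness 0
C: 15→24, due 23, lateness 1
D: 24→30, due 25, lateness 5
E: 30→38, due 32, lateness 6
B: 38→45, due 46, lateness -1
Maximum = 6.

6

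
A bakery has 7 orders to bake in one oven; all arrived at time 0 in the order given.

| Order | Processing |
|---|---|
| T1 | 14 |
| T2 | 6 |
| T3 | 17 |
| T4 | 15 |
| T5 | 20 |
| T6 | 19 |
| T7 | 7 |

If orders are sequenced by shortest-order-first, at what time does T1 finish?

27

SPT (increasing processing time): T2 T7 T1 T4 T3 T6 T5.
T2: 0→6
T7: 6→13
T1: 13→27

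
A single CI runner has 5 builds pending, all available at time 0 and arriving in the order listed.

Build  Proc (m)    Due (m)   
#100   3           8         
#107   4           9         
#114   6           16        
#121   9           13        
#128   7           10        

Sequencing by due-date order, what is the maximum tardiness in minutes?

13

EDD (increasing due date): #100 #107 #128 #121 #114.
#100: 0→3, due 8, tardiness 0
#107: 3→7, due 9, tardiness 0
#128: 7→14, due 10, tardiness 4
#121: 14→23, due 13, tardiness 10
#114: 23→29, due 16, tardiness 13
Maximum = 13.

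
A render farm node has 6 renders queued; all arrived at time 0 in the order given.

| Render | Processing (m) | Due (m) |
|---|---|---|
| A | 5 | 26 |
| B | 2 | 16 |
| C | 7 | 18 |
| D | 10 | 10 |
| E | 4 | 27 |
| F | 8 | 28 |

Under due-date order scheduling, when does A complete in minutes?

24

EDD (increasing due date): D B C A E F.
D: 0→10
B: 10→12
C: 12→19
A: 19→24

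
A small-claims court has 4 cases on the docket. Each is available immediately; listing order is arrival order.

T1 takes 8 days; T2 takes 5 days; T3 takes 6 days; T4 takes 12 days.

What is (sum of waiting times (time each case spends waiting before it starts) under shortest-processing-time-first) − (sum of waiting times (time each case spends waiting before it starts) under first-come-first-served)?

-5

SPT (increasing processing time): T2 T3 T1 T4.
T2: waits 0, runs 0→5
T3: waits 5, runs 5→11
T1: waits 11, runs 11→19
T4: waits 19, runs 19→31
Sum = 0+5+11+19 = 35.
FIFO (arrival order): T1 T2 T3 T4.
T1: waits 0, runs 0→8
T2: waits 8, runs 8→13
T3: waits 13, runs 13→19
T4: waits 19, runs 19→31
Sum = 0+8+13+19 = 40.
Difference = 35 − 40 = -5.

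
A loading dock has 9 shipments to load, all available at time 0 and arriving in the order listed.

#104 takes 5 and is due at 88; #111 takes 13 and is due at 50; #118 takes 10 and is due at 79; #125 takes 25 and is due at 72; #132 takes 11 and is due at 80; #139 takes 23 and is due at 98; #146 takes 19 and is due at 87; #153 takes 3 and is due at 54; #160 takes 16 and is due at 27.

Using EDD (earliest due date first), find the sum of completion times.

603

EDD (increasing due date): #160 #111 #153 #125 #118 #132 #146 #104 #139.
#160: 0→16
#111: 16→29
#153: 29→32
#125: 32→57
#118: 57→67
#132: 67→78
#146: 78→97
#104: 97→102
#139: 102→125
Sum = 16+29+32+57+67+78+97+102+125 = 603.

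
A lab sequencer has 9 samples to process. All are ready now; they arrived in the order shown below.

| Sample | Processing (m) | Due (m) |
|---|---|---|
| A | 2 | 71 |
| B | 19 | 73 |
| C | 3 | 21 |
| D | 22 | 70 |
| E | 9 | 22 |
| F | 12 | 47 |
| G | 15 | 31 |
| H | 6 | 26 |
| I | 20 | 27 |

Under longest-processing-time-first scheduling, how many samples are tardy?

LPT (decreasing processing time): D I B G F E H C A.
D: 0→22, due 70, tardiness 0
I: 22→42, due 27, tardiness 15
B: 42→61, due 73, tardiness 0
G: 61→76, due 31, tardiness 45
F: 76→88, due 47, tardiness 41
E: 88→97, due 22, tardiness 75
H: 97→103, due 26, tardiness 77
C: 103→106, due 21, tardiness 85
A: 106→108, due 71, tardiness 37
Late samples: 7.

7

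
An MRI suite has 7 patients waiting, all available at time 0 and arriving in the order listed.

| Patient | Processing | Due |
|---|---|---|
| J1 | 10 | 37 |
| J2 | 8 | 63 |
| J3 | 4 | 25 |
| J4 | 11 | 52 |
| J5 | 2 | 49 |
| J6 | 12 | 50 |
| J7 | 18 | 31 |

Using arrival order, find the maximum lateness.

FIFO (arrival order): J1 J2 J3 J4 J5 J6 J7.
J1: 0→10, due 37, lateness -27
J2: 10→18, due 63, lateness -45
J3: 18→22, due 25, lateness -3
J4: 22→33, due 52, lateness -19
J5: 33→35, due 49, lateness -14
J6: 35→47, due 50, lateness -3
J7: 47→65, due 31, lateness 34
Maximum = 34.

34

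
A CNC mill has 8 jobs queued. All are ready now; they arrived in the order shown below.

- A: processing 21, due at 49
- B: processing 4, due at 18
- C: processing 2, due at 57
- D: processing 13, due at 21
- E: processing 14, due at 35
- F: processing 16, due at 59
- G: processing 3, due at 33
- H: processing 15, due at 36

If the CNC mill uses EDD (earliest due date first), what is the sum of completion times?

354

EDD (increasing due date): B D G E H A C F.
B: 0→4
D: 4→17
G: 17→20
E: 20→34
H: 34→49
A: 49→70
C: 70→72
F: 72→88
Sum = 4+17+20+34+49+70+72+88 = 354.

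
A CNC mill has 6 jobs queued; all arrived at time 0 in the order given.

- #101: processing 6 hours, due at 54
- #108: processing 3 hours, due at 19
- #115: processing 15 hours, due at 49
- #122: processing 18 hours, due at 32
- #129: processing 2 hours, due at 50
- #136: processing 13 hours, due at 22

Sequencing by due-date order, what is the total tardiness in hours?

6

EDD (increasing due date): #108 #136 #122 #115 #129 #101.
#108: 0→3, due 19, tardiness 0
#136: 3→16, due 22, tardiness 0
#122: 16→34, due 32, tardiness 2
#115: 34→49, due 49, tardiness 0
#129: 49→51, due 50, tardiness 1
#101: 51→57, due 54, tardiness 3
Sum = 0+0+2+0+1+3 = 6.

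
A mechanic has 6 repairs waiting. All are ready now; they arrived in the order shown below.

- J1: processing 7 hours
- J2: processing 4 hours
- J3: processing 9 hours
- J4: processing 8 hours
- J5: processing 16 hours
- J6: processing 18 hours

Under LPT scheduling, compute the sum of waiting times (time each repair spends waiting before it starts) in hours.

204

LPT (decreasing processing time): J6 J5 J3 J4 J1 J2.
J6: waits 0, runs 0→18
J5: waits 18, runs 18→34
J3: waits 34, runs 34→43
J4: waits 43, runs 43→51
J1: waits 51, runs 51→58
J2: waits 58, runs 58→62
Sum = 0+18+34+43+51+58 = 204.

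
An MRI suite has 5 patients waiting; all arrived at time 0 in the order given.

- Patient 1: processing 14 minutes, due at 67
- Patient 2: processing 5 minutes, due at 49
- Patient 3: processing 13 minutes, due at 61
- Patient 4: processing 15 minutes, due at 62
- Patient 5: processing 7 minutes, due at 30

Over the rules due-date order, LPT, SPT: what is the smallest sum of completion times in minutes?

EDD (increasing due date): Patient 5 Patient 2 Patient 3 Patient 4 Patient 1.
Patient 5: 0→7
Patient 2: 7→12
Patient 3: 12→25
Patient 4: 25→40
Patient 1: 40→54
Sum = 7+12+25+40+54 = 138.
LPT (decreasing processing time): Patient 4 Patient 1 Patient 3 Patient 5 Patient 2.
Patient 4: 0→15
Patient 1: 15→29
Patient 3: 29→42
Patient 5: 42→49
Patient 2: 49→54
Sum = 15+29+42+49+54 = 189.
SPT (increasing processing time): Patient 2 Patient 5 Patient 3 Patient 1 Patient 4.
Patient 2: 0→5
Patient 5: 5→12
Patient 3: 12→25
Patient 1: 25→39
Patient 4: 39→54
Sum = 5+12+25+39+54 = 135.
EDD 138, LPT 189, SPT 135 → minimum 135.

135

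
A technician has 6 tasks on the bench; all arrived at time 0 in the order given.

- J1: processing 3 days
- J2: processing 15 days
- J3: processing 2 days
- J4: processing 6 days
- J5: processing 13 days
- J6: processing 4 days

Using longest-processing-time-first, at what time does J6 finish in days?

38

LPT (decreasing processing time): J2 J5 J4 J6 J1 J3.
J2: 0→15
J5: 15→28
J4: 28→34
J6: 34→38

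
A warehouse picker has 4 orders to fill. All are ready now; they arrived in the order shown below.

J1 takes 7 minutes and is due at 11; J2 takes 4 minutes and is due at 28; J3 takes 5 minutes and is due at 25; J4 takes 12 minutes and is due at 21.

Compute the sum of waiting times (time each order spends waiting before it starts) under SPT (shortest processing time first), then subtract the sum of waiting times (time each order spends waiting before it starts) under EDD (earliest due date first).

-21

SPT (increasing processing time): J2 J3 J1 J4.
J2: waits 0, runs 0→4
J3: waits 4, runs 4→9
J1: waits 9, runs 9→16
J4: waits 16, runs 16→28
Sum = 0+4+9+16 = 29.
EDD (increasing due date): J1 J4 J3 J2.
J1: waits 0, runs 0→7
J4: waits 7, runs 7→19
J3: waits 19, runs 19→24
J2: waits 24, runs 24→28
Sum = 0+7+19+24 = 50.
Difference = 29 − 50 = -21.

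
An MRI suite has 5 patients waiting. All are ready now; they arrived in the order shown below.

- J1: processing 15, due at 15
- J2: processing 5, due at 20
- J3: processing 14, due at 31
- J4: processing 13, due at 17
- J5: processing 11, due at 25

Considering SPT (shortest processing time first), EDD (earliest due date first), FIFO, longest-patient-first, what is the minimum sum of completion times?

151

SPT (increasing processing time): J2 J5 J4 J3 J1.
J2: 0→5
J5: 5→16
J4: 16→29
J3: 29→43
J1: 43→58
Sum = 5+16+29+43+58 = 151.
EDD (increasing due date): J1 J4 J2 J5 J3.
J1: 0→15
J4: 15→28
J2: 28→33
J5: 33→44
J3: 44→58
Sum = 15+28+33+44+58 = 178.
FIFO (arrival order): J1 J2 J3 J4 J5.
J1: 0→15
J2: 15→20
J3: 20→34
J4: 34→47
J5: 47→58
Sum = 15+20+34+47+58 = 174.
LPT (decreasing processing time): J1 J3 J4 J5 J2.
J1: 0→15
J3: 15→29
J4: 29→42
J5: 42→53
J2: 53→58
Sum = 15+29+42+53+58 = 197.
SPT 151, EDD 178, FIFO 174, LPT 197 → minimum 151.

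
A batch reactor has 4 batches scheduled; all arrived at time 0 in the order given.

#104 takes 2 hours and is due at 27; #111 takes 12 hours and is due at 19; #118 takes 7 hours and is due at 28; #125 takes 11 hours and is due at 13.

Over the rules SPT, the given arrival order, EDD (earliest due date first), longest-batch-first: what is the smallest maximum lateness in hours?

4

SPT (increasing processing time): #104 #118 #125 #111.
#104: 0→2, due 27, lateness -25
#118: 2→9, due 28, lateness -19
#125: 9→20, due 13, lateness 7
#111: 20→32, due 19, lateness 13
Maximum = 13.
FIFO (arrival order): #104 #111 #118 #125.
#104: 0→2, due 27, lateness -25
#111: 2→14, due 19, lateness -5
#118: 14→21, due 28, lateness -7
#125: 21→32, due 13, lateness 19
Maximum = 19.
EDD (increasing due date): #125 #111 #104 #118.
#125: 0→11, due 13, lateness -2
#111: 11→23, due 19, lateness 4
#104: 23→25, due 27, lateness -2
#118: 25→32, due 28, lateness 4
Maximum = 4.
LPT (decreasing processing time): #111 #125 #118 #104.
#111: 0→12, due 19, lateness -7
#125: 12→23, due 13, lateness 10
#118: 23→30, due 28, lateness 2
#104: 30→32, due 27, lateness 5
Maximum = 10.
SPT 13, FIFO 19, EDD 4, LPT 10 → minimum 4.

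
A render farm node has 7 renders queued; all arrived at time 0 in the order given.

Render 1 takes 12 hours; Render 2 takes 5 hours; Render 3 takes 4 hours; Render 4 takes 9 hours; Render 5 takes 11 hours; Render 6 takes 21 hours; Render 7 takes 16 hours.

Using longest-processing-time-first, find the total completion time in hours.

388

LPT (decreasing processing time): Render 6 Render 7 Render 1 Render 5 Render 4 Render 2 Render 3.
Render 6: 0→21
Render 7: 21→37
Render 1: 37→49
Render 5: 49→60
Render 4: 60→69
Render 2: 69→74
Render 3: 74→78
Sum = 21+37+49+60+69+74+78 = 388.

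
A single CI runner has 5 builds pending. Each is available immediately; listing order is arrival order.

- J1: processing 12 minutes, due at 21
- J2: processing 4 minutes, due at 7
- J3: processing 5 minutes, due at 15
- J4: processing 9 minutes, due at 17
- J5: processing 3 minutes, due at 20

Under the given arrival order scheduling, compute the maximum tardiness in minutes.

13

FIFO (arrival order): J1 J2 J3 J4 J5.
J1: 0→12, due 21, tardiness 0
J2: 12→16, due 7, tardiness 9
J3: 16→21, due 15, tardiness 6
J4: 21→30, due 17, tardiness 13
J5: 30→33, due 20, tardiness 13
Maximum = 13.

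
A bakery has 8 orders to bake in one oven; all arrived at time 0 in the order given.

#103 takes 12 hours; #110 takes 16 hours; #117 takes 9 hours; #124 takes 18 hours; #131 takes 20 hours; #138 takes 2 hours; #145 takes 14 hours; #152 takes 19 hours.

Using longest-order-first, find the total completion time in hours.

LPT (decreasing processing time): #131 #152 #124 #110 #145 #103 #117 #138.
#131: 0→20
#152: 20→39
#124: 39→57
#110: 57→73
#145: 73→87
#103: 87→99
#117: 99→108
#138: 108→110
Sum = 20+39+57+73+87+99+108+110 = 593.

593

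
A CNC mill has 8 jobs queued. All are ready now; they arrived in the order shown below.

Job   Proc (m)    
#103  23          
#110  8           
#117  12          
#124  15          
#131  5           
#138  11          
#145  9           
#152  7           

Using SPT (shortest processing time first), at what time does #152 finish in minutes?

12

SPT (increasing processing time): #131 #152 #110 #145 #138 #117 #124 #103.
#131: 0→5
#152: 5→12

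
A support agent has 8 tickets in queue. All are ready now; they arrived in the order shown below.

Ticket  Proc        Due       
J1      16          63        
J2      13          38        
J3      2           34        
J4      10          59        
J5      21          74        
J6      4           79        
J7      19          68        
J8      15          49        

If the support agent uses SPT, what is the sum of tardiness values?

SPT (increasing processing time): J3 J6 J4 J2 J8 J1 J7 J5.
J3: 0→2, due 34, tardiness 0
J6: 2→6, due 79, tardiness 0
J4: 6→16, due 59, tardiness 0
J2: 16→29, due 38, tardiness 0
J8: 29→44, due 49, tardiness 0
J1: 44→60, due 63, tardiness 0
J7: 60→79, due 68, tardiness 11
J5: 79→100, due 74, tardiness 26
Sum = 0+0+0+0+0+0+11+26 = 37.

37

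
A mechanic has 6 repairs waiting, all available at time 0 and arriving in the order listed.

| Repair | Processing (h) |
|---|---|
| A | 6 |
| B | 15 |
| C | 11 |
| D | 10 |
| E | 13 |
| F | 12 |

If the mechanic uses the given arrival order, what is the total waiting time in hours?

156

FIFO (arrival order): A B C D E F.
A: waits 0, runs 0→6
B: waits 6, runs 6→21
C: waits 21, runs 21→32
D: waits 32, runs 32→42
E: waits 42, runs 42→55
F: waits 55, runs 55→67
Sum = 0+6+21+32+42+55 = 156.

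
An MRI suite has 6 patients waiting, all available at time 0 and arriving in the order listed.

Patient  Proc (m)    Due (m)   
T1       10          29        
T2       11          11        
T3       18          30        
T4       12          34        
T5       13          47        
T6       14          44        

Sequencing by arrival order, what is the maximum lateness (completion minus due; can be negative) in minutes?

34

FIFO (arrival order): T1 T2 T3 T4 T5 T6.
T1: 0→10, due 29, lateness -19
T2: 10→21, due 11, lateness 10
T3: 21→39, due 30, lateness 9
T4: 39→51, due 34, lateness 17
T5: 51→64, due 47, lateness 17
T6: 64→78, due 44, lateness 34
Maximum = 34.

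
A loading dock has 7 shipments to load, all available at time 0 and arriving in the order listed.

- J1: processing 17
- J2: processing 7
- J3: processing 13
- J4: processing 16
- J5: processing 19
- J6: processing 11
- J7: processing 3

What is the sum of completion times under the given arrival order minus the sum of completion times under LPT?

FIFO (arrival order): J1 J2 J3 J4 J5 J6 J7.
J1: 0→17
J2: 17→24
J3: 24→37
J4: 37→53
J5: 53→72
J6: 72→83
J7: 83→86
Sum = 17+24+37+53+72+83+86 = 372.
LPT (decreasing processing time): J5 J1 J4 J3 J6 J2 J7.
J5: 0→19
J1: 19→36
J4: 36→52
J3: 52→65
J6: 65→76
J2: 76→83
J7: 83→86
Sum = 19+36+52+65+76+83+86 = 417.
Difference = 372 − 417 = -45.

-45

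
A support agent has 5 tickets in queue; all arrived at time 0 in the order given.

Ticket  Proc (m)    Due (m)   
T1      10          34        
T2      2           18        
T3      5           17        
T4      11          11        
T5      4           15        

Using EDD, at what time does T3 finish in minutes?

EDD (increasing due date): T4 T5 T3 T2 T1.
T4: 0→11
T5: 11→15
T3: 15→20

20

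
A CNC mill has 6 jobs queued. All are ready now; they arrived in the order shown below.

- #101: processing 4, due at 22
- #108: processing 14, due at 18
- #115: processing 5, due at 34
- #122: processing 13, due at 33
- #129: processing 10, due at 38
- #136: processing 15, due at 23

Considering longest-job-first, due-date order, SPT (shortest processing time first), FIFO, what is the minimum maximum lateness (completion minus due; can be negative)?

23

LPT (decreasing processing time): #136 #108 #122 #129 #115 #101.
#136: 0→15, due 23, lateness -8
#108: 15→29, due 18, lateness 11
#122: 29→42, due 33, lateness 9
#129: 42→52, due 38, lateness 14
#115: 52→57, due 34, lateness 23
#101: 57→61, due 22, lateness 39
Maximum = 39.
EDD (increasing due date): #108 #101 #136 #122 #115 #129.
#108: 0→14, due 18, lateness -4
#101: 14→18, due 22, lateness -4
#136: 18→33, due 23, lateness 10
#122: 33→46, due 33, lateness 13
#115: 46→51, due 34, lateness 17
#129: 51→61, due 38, lateness 23
Maximum = 23.
SPT (increasing processing time): #101 #115 #129 #122 #108 #136.
#101: 0→4, due 22, lateness -18
#115: 4→9, due 34, lateness -25
#129: 9→19, due 38, lateness -19
#122: 19→32, due 33, lateness -1
#108: 32→46, due 18, lateness 28
#136: 46→61, due 23, lateness 38
Maximum = 38.
FIFO (arrival order): #101 #108 #115 #122 #129 #136.
#101: 0→4, due 22, lateness -18
#108: 4→18, due 18, lateness 0
#115: 18→23, due 34, lateness -11
#122: 23→36, due 33, lateness 3
#129: 36→46, due 38, lateness 8
#136: 46→61, due 23, lateness 38
Maximum = 38.
LPT 39, EDD 23, SPT 38, FIFO 38 → minimum 23.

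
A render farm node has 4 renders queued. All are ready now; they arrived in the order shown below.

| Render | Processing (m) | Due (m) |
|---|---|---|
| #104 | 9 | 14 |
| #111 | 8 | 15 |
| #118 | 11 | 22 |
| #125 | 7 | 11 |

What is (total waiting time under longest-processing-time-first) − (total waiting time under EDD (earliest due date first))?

12

LPT (decreasing processing time): #118 #104 #111 #125.
#118: waits 0, runs 0→11
#104: waits 11, runs 11→20
#111: waits 20, runs 20→28
#125: waits 28, runs 28→35
Sum = 0+11+20+28 = 59.
EDD (increasing due date): #125 #104 #111 #118.
#125: waits 0, runs 0→7
#104: waits 7, runs 7→16
#111: waits 16, runs 16→24
#118: waits 24, runs 24→35
Sum = 0+7+16+24 = 47.
Difference = 59 − 47 = 12.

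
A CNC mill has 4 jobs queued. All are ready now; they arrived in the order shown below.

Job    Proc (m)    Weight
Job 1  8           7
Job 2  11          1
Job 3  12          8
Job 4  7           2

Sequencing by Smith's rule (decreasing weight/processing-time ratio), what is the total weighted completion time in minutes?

308

WSPT (decreasing weight/processing-time ratio): Job 1 Job 3 Job 4 Job 2.
Job 1: finishes 8, weight 7, w·C = 56
Job 3: finishes 20, weight 8, w·C = 160
Job 4: finishes 27, weight 2, w·C = 54
Job 2: finishes 38, weight 1, w·C = 38
Sum = 56+160+54+38 = 308.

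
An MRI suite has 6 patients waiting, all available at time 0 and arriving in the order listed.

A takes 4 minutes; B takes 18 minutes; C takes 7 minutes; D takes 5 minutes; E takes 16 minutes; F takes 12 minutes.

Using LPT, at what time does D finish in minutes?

58

LPT (decreasing processing time): B E F C D A.
B: 0→18
E: 18→34
F: 34→46
C: 46→53
D: 53→58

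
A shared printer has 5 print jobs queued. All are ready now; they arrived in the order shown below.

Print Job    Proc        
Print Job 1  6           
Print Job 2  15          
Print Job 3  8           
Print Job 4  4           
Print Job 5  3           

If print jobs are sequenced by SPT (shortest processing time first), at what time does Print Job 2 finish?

36

SPT (increasing processing time): Print Job 5 Print Job 4 Print Job 1 Print Job 3 Print Job 2.
Print Job 5: 0→3
Print Job 4: 3→7
Print Job 1: 7→13
Print Job 3: 13→21
Print Job 2: 21→36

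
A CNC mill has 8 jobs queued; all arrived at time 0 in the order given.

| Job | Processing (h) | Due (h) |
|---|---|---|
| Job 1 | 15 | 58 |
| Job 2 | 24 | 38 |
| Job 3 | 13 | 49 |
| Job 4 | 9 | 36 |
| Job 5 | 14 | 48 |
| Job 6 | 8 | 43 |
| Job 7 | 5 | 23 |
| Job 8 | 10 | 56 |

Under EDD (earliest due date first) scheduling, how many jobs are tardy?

5

EDD (increasing due date): Job 7 Job 4 Job 2 Job 6 Job 5 Job 3 Job 8 Job 1.
Job 7: 0→5, due 23, tardiness 0
Job 4: 5→14, due 36, tardiness 0
Job 2: 14→38, due 38, tardiness 0
Job 6: 38→46, due 43, tardiness 3
Job 5: 46→60, due 48, tardiness 12
Job 3: 60→73, due 49, tardiness 24
Job 8: 73→83, due 56, tardiness 27
Job 1: 83→98, due 58, tardiness 40
Late jobs: 5.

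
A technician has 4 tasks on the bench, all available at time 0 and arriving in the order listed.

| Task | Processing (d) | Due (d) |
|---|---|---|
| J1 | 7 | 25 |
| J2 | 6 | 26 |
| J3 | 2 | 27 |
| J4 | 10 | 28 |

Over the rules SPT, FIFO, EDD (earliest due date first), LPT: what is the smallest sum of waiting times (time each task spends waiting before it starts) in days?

25

SPT (increasing processing time): J3 J2 J1 J4.
J3: waits 0, runs 0→2
J2: waits 2, runs 2→8
J1: waits 8, runs 8→15
J4: waits 15, runs 15→25
Sum = 0+2+8+15 = 25.
FIFO (arrival order): J1 J2 J3 J4.
J1: waits 0, runs 0→7
J2: waits 7, runs 7→13
J3: waits 13, runs 13→15
J4: waits 15, runs 15→25
Sum = 0+7+13+15 = 35.
EDD (increasing due date): J1 J2 J3 J4.
J1: waits 0, runs 0→7
J2: waits 7, runs 7→13
J3: waits 13, runs 13→15
J4: waits 15, runs 15→25
Sum = 0+7+13+15 = 35.
LPT (decreasing processing time): J4 J1 J2 J3.
J4: waits 0, runs 0→10
J1: waits 10, runs 10→17
J2: waits 17, runs 17→23
J3: waits 23, runs 23→25
Sum = 0+10+17+23 = 50.
SPT 25, FIFO 35, EDD 35, LPT 50 → minimum 25.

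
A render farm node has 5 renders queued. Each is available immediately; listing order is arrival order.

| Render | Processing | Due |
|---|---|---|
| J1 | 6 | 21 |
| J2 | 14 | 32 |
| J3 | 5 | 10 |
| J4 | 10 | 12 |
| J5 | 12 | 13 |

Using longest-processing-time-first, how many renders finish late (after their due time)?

4

LPT (decreasing processing time): J2 J5 J4 J1 J3.
J2: 0→14, due 32, tardiness 0
J5: 14→26, due 13, tardiness 13
J4: 26→36, due 12, tardiness 24
J1: 36→42, due 21, tardiness 21
J3: 42→47, due 10, tardiness 37
Late renders: 4.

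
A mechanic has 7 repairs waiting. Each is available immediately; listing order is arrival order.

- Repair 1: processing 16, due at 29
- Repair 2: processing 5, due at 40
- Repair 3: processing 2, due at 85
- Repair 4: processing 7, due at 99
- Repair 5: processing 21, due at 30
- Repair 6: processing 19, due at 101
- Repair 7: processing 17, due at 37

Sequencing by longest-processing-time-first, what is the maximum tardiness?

LPT (decreasing processing time): Repair 5 Repair 6 Repair 7 Repair 1 Repair 4 Repair 2 Repair 3.
Repair 5: 0→21, due 30, tardiness 0
Repair 6: 21→40, due 101, tardiness 0
Repair 7: 40→57, due 37, tardiness 20
Repair 1: 57→73, due 29, tardiness 44
Repair 4: 73→80, due 99, tardiness 0
Repair 2: 80→85, due 40, tardiness 45
Repair 3: 85→87, due 85, tardiness 2
Maximum = 45.

45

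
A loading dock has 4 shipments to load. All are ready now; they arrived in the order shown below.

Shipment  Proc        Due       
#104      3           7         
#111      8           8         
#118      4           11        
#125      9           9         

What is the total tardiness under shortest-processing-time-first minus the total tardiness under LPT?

-14

SPT (increasing processing time): #104 #118 #111 #125.
#104: 0→3, due 7, tardiness 0
#118: 3→7, due 11, tardiness 0
#111: 7→15, due 8, tardiness 7
#125: 15→24, due 9, tardiness 15
Sum = 0+0+7+15 = 22.
LPT (decreasing processing time): #125 #111 #118 #104.
#125: 0→9, due 9, tardiness 0
#111: 9→17, due 8, tardiness 9
#118: 17→21, due 11, tardiness 10
#104: 21→24, due 7, tardiness 17
Sum = 0+9+10+17 = 36.
Difference = 22 − 36 = -14.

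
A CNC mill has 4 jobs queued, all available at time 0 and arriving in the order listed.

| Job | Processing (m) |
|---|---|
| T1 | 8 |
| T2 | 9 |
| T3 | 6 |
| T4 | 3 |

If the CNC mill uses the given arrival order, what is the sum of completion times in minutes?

FIFO (arrival order): T1 T2 T3 T4.
T1: 0→8
T2: 8→17
T3: 17→23
T4: 23→26
Sum = 8+17+23+26 = 74.

74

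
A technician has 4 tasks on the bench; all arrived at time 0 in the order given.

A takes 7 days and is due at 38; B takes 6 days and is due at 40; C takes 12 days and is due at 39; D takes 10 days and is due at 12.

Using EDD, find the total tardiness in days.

EDD (increasing due date): D A C B.
D: 0→10, due 12, tardiness 0
A: 10→17, due 38, tardiness 0
C: 17→29, due 39, tardiness 0
B: 29→35, due 40, tardiness 0
Sum = 0+0+0+0 = 0.

0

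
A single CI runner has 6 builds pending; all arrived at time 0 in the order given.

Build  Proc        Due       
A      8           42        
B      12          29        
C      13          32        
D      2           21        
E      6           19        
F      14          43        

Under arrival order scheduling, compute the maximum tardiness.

FIFO (arrival order): A B C D E F.
A: 0→8, due 42, tardiness 0
B: 8→20, due 29, tardiness 0
C: 20→33, due 32, tardiness 1
D: 33→35, due 21, tardiness 14
E: 35→41, due 19, tardiness 22
F: 41→55, due 43, tardiness 12
Maximum = 22.

22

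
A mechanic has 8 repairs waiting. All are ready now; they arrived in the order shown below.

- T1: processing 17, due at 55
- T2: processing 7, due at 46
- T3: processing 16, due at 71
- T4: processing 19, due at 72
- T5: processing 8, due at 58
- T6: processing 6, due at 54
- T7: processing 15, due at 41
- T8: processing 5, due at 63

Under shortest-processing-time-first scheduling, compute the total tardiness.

SPT (increasing processing time): T8 T6 T2 T5 T7 T3 T1 T4.
T8: 0→5, due 63, tardiness 0
T6: 5→11, due 54, tardiness 0
T2: 11→18, due 46, tardiness 0
T5: 18→26, due 58, tardiness 0
T7: 26→41, due 41, tardiness 0
T3: 41→57, due 71, tardiness 0
T1: 57→74, due 55, tardiness 19
T4: 74→93, due 72, tardiness 21
Sum = 0+0+0+0+0+0+19+21 = 40.

40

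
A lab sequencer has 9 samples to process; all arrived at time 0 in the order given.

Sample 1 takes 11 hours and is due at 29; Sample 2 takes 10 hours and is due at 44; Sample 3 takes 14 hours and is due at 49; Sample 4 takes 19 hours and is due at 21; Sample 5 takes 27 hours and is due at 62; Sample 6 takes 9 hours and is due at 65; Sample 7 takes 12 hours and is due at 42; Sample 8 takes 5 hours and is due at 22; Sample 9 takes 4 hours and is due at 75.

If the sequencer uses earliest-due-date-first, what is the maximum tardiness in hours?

42

EDD (increasing due date): Sample 4 Sample 8 Sample 1 Sample 7 Sample 2 Sample 3 Sample 5 Sample 6 Sample 9.
Sample 4: 0→19, due 21, tardiness 0
Sample 8: 19→24, due 22, tardiness 2
Sample 1: 24→35, due 29, tardiness 6
Sample 7: 35→47, due 42, tardiness 5
Sample 2: 47→57, due 44, tardiness 13
Sample 3: 57→71, due 49, tardiness 22
Sample 5: 71→98, due 62, tardiness 36
Sample 6: 98→107, due 65, tardiness 42
Sample 9: 107→111, due 75, tardiness 36
Maximum = 42.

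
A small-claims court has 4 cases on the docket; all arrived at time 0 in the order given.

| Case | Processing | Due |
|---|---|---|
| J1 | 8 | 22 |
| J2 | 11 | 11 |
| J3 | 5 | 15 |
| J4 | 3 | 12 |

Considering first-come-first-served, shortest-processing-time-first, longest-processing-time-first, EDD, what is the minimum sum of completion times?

54

FIFO (arrival order): J1 J2 J3 J4.
J1: 0→8
J2: 8→19
J3: 19→24
J4: 24→27
Sum = 8+19+24+27 = 78.
SPT (increasing processing time): J4 J3 J1 J2.
J4: 0→3
J3: 3→8
J1: 8→16
J2: 16→27
Sum = 3+8+16+27 = 54.
LPT (decreasing processing time): J2 J1 J3 J4.
J2: 0→11
J1: 11→19
J3: 19→24
J4: 24→27
Sum = 11+19+24+27 = 81.
EDD (increasing due date): J2 J4 J3 J1.
J2: 0→11
J4: 11→14
J3: 14→19
J1: 19→27
Sum = 11+14+19+27 = 71.
FIFO 78, SPT 54, LPT 81, EDD 71 → minimum 54.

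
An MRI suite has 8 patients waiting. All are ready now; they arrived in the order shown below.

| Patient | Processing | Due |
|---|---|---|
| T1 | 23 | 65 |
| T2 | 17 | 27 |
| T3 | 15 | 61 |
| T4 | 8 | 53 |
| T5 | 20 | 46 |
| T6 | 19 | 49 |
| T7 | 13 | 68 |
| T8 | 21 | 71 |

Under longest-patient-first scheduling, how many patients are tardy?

LPT (decreasing processing time): T1 T8 T5 T6 T2 T3 T7 T4.
T1: 0→23, due 65, tardiness 0
T8: 23→44, due 71, tardiness 0
T5: 44→64, due 46, tardiness 18
T6: 64→83, due 49, tardiness 34
T2: 83→100, due 27, tardiness 73
T3: 100→115, due 61, tardiness 54
T7: 115→128, due 68, tardiness 60
T4: 128→136, due 53, tardiness 83
Late patients: 6.

6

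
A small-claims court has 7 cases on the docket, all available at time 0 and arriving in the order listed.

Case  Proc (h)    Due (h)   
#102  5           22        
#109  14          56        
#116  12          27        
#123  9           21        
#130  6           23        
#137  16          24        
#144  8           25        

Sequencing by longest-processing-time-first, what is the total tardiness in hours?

169

LPT (decreasing processing time): #137 #109 #116 #123 #144 #130 #102.
#137: 0→16, due 24, tardiness 0
#109: 16→30, due 56, tardiness 0
#116: 30→42, due 27, tardiness 15
#123: 42→51, due 21, tardiness 30
#144: 51→59, due 25, tardiness 34
#130: 59→65, due 23, tardiness 42
#102: 65→70, due 22, tardiness 48
Sum = 0+0+15+30+34+42+48 = 169.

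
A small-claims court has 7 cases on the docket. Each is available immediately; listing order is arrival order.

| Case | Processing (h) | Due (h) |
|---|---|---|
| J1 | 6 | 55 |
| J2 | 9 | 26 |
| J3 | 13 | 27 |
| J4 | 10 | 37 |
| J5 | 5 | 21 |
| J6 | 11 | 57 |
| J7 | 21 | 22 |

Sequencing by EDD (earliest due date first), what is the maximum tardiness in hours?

EDD (increasing due date): J5 J7 J2 J3 J4 J1 J6.
J5: 0→5, due 21, tardiness 0
J7: 5→26, due 22, tardiness 4
J2: 26→35, due 26, tardiness 9
J3: 35→48, due 27, tardiness 21
J4: 48→58, due 37, tardiness 21
J1: 58→64, due 55, tardiness 9
J6: 64→75, due 57, tardiness 18
Maximum = 21.

21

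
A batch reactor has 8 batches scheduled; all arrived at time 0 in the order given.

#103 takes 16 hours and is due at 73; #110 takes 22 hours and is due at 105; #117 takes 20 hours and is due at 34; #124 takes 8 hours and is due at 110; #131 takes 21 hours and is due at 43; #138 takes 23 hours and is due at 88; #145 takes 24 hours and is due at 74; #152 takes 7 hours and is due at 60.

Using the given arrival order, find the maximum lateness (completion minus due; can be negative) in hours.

FIFO (arrival order): #103 #110 #117 #124 #131 #138 #145 #152.
#103: 0→16, due 73, lateness -57
#110: 16→38, due 105, lateness -67
#117: 38→58, due 34, lateness 24
#124: 58→66, due 110, lateness -44
#131: 66→87, due 43, lateness 44
#138: 87→110, due 88, lateness 22
#145: 110→134, due 74, lateness 60
#152: 134→141, due 60, lateness 81
Maximum = 81.

81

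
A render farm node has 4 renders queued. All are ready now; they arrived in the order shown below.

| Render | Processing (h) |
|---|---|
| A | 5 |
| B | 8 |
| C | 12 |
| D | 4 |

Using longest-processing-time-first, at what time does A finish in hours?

LPT (decreasing processing time): C B A D.
C: 0→12
B: 12→20
A: 20→25

25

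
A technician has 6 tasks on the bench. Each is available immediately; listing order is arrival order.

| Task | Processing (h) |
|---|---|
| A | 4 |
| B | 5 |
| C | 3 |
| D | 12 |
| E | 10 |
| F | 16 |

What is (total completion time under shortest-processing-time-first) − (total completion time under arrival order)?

SPT (increasing processing time): C A B E D F.
C: 0→3
A: 3→7
B: 7→12
E: 12→22
D: 22→34
F: 34→50
Sum = 3+7+12+22+34+50 = 128.
FIFO (arrival order): A B C D E F.
A: 0→4
B: 4→9
C: 9→12
D: 12→24
E: 24→34
F: 34→50
Sum = 4+9+12+24+34+50 = 133.
Difference = 128 − 133 = -5.

-5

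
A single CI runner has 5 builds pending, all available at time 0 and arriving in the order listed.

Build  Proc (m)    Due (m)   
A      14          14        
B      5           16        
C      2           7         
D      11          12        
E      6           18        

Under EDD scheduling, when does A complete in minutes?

EDD (increasing due date): C D A B E.
C: 0→2
D: 2→13
A: 13→27

27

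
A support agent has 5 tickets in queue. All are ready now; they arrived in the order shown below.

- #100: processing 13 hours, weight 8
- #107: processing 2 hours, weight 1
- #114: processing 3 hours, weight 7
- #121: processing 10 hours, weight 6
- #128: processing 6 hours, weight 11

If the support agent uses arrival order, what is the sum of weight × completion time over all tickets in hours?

787

FIFO (arrival order): #100 #107 #114 #121 #128.
#100: finishes 13, weight 8, w·C = 104
#107: finishes 15, weight 1, w·C = 15
#114: finishes 18, weight 7, w·C = 126
#121: finishes 28, weight 6, w·C = 168
#128: finishes 34, weight 11, w·C = 374
Sum = 104+15+126+168+374 = 787.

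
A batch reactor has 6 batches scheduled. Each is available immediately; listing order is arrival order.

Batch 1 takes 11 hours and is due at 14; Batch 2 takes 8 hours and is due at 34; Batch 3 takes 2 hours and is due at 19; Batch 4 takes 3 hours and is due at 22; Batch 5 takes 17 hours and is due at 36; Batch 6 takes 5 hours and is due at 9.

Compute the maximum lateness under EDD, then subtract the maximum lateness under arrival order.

EDD (increasing due date): Batch 6 Batch 1 Batch 3 Batch 4 Batch 2 Batch 5.
Batch 6: 0→5, due 9, lateness -4
Batch 1: 5→16, due 14, lateness 2
Batch 3: 16→18, due 19, lateness -1
Batch 4: 18→21, due 22, lateness -1
Batch 2: 21→29, due 34, lateness -5
Batch 5: 29→46, due 36, lateness 10
Maximum = 10.
FIFO (arrival order): Batch 1 Batch 2 Batch 3 Batch 4 Batch 5 Batch 6.
Batch 1: 0→11, due 14, lateness -3
Batch 2: 11→19, due 34, lateness -15
Batch 3: 19→21, due 19, lateness 2
Batch 4: 21→24, due 22, lateness 2
Batch 5: 24→41, due 36, lateness 5
Batch 6: 41→46, due 9, lateness 37
Maximum = 37.
Difference = 10 − 37 = -27.

-27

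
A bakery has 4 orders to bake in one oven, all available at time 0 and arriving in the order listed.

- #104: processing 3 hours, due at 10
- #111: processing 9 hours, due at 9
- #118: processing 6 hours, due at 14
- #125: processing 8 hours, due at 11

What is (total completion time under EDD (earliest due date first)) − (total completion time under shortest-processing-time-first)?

12

EDD (increasing due date): #111 #104 #125 #118.
#111: 0→9
#104: 9→12
#125: 12→20
#118: 20→26
Sum = 9+12+20+26 = 67.
SPT (increasing processing time): #104 #118 #125 #111.
#104: 0→3
#118: 3→9
#125: 9→17
#111: 17→26
Sum = 3+9+17+26 = 55.
Difference = 67 − 55 = 12.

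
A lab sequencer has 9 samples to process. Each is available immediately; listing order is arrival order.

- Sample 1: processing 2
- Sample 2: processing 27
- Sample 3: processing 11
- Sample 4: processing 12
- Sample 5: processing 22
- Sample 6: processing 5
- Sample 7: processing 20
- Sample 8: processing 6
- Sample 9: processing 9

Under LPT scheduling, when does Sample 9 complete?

101

LPT (decreasing processing time): Sample 2 Sample 5 Sample 7 Sample 4 Sample 3 Sample 9 Sample 8 Sample 6 Sample 1.
Sample 2: 0→27
Sample 5: 27→49
Sample 7: 49→69
Sample 4: 69→81
Sample 3: 81→92
Sample 9: 92→101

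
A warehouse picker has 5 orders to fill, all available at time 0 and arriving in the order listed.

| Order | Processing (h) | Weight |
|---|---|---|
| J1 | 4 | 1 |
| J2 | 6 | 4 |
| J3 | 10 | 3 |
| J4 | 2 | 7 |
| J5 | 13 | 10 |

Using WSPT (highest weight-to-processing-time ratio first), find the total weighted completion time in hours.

376

WSPT (decreasing weight/processing-time ratio): J4 J5 J2 J3 J1.
J4: finishes 2, weight 7, w·C = 14
J5: finishes 15, weight 10, w·C = 150
J2: finishes 21, weight 4, w·C = 84
J3: finishes 31, weight 3, w·C = 93
J1: finishes 35, weight 1, w·C = 35
Sum = 14+150+84+93+35 = 376.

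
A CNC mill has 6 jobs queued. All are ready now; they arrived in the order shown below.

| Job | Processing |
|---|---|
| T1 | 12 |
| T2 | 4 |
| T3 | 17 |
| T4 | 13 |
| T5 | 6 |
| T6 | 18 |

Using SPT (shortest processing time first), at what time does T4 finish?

35

SPT (increasing processing time): T2 T5 T1 T4 T3 T6.
T2: 0→4
T5: 4→10
T1: 10→22
T4: 22→35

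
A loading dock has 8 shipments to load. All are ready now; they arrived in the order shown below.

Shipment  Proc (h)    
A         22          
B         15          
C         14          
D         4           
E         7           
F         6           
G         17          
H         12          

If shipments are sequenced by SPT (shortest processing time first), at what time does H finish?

SPT (increasing processing time): D F E H C B G A.
D: 0→4
F: 4→10
E: 10→17
H: 17→29

29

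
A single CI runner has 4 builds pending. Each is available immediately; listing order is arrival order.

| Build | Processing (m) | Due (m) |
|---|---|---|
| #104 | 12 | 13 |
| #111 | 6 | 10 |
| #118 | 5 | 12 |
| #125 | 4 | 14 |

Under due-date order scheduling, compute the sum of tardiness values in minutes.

EDD (increasing due date): #111 #118 #104 #125.
#111: 0→6, due 10, tardiness 0
#118: 6→11, due 12, tardiness 0
#104: 11→23, due 13, tardiness 10
#125: 23→27, due 14, tardiness 13
Sum = 0+0+10+13 = 23.

23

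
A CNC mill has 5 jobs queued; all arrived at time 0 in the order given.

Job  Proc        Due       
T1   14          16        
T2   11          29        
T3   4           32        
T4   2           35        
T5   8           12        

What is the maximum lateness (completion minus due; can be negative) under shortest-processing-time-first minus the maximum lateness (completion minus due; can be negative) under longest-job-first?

2

SPT (increasing processing time): T4 T3 T5 T2 T1.
T4: 0→2, due 35, lateness -33
T3: 2→6, due 32, lateness -26
T5: 6→14, due 12, lateness 2
T2: 14→25, due 29, lateness -4
T1: 25→39, due 16, lateness 23
Maximum = 23.
LPT (decreasing processing time): T1 T2 T5 T3 T4.
T1: 0→14, due 16, lateness -2
T2: 14→25, due 29, lateness -4
T5: 25→33, due 12, lateness 21
T3: 33→37, due 32, lateness 5
T4: 37→39, due 35, lateness 4
Maximum = 21.
Difference = 23 − 21 = 2.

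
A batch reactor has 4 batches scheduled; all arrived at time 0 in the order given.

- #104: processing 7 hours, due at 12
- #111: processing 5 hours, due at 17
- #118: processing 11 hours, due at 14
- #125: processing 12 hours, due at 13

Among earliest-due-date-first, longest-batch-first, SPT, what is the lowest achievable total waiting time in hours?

40

EDD (increasing due date): #104 #125 #118 #111.
#104: waits 0, runs 0→7
#125: waits 7, runs 7→19
#118: waits 19, runs 19→30
#111: waits 30, runs 30→35
Sum = 0+7+19+30 = 56.
LPT (decreasing processing time): #125 #118 #104 #111.
#125: waits 0, runs 0→12
#118: waits 12, runs 12→23
#104: waits 23, runs 23→30
#111: waits 30, runs 30→35
Sum = 0+12+23+30 = 65.
SPT (increasing processing time): #111 #104 #118 #125.
#111: waits 0, runs 0→5
#104: waits 5, runs 5→12
#118: waits 12, runs 12→23
#125: waits 23, runs 23→35
Sum = 0+5+12+23 = 40.
EDD 56, LPT 65, SPT 40 → minimum 40.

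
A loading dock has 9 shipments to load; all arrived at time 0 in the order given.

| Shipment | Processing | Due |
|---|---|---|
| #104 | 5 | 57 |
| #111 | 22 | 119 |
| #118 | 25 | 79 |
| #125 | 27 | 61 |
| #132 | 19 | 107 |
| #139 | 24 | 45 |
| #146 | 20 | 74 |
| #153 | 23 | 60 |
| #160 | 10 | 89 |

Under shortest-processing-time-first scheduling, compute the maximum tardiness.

SPT (increasing processing time): #104 #160 #132 #146 #111 #153 #139 #118 #125.
#104: 0→5, due 57, tardiness 0
#160: 5→15, due 89, tardiness 0
#132: 15→34, due 107, tardiness 0
#146: 34→54, due 74, tardiness 0
#111: 54→76, due 119, tardiness 0
#153: 76→99, due 60, tardiness 39
#139: 99→123, due 45, tardiness 78
#118: 123→148, due 79, tardiness 69
#125: 148→175, due 61, tardiness 114
Maximum = 114.

114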